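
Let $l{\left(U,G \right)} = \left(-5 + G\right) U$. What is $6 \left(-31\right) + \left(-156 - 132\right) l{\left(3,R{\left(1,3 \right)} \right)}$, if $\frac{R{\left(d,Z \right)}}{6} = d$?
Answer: $-1050$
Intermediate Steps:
$R{\left(d,Z \right)} = 6 d$
$l{\left(U,G \right)} = U \left(-5 + G\right)$
$6 \left(-31\right) + \left(-156 - 132\right) l{\left(3,R{\left(1,3 \right)} \right)} = 6 \left(-31\right) + \left(-156 - 132\right) 3 \left(-5 + 6 \cdot 1\right) = -186 + \left(-156 - 132\right) 3 \left(-5 + 6\right) = -186 - 288 \cdot 3 \cdot 1 = -186 - 864 = -1050$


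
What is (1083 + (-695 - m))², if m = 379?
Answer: 81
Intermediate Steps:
(1083 + (-695 - m))² = (1083 + (-695 - 1*379))² = (1083 + (-695 - 379))² = (1083 - 1074)² = 9² = 81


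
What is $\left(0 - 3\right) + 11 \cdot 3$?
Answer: $30$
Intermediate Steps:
$\left(0 - 3\right) + 11 \cdot 3 = -3 + 33 = 30$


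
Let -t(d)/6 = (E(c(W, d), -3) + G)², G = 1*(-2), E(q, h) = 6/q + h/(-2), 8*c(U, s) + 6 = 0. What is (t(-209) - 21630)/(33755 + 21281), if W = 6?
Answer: -44127/110072 ≈ -0.40089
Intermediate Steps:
c(U, s) = -¾ (c(U, s) = -¾ + (⅛)*0 = -¾ + 0 = -¾)
E(q, h) = 6/q - h/2 (E(q, h) = 6/q + h*(-½) = 6/q - h/2)
G = -2
t(d) = -867/2 (t(d) = -6*((6/(-¾) - ½*(-3)) - 2)² = -6*((6*(-4/3) + 3/2) - 2)² = -6*((-8 + 3/2) - 2)² = -6*(-13/2 - 2)² = -6*(-17/2)² = -6*289/4 = -867/2)
(t(-209) - 21630)/(33755 + 21281) = (-867/2 - 21630)/(33755 + 21281) = -44127/2/55036 = -44127/2*1/55036 = -44127/110072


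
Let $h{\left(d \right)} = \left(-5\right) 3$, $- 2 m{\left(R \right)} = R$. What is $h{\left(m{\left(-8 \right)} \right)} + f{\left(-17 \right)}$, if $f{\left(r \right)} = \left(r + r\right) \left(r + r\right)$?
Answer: $1141$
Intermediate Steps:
$m{\left(R \right)} = - \frac{R}{2}$
$f{\left(r \right)} = 4 r^{2}$ ($f{\left(r \right)} = 2 r 2 r = 4 r^{2}$)
$h{\left(d \right)} = -15$
$h{\left(m{\left(-8 \right)} \right)} + f{\left(-17 \right)} = -15 + 4 \left(-17\right)^{2} = -15 + 4 \cdot 289 = -15 + 1156 = 1141$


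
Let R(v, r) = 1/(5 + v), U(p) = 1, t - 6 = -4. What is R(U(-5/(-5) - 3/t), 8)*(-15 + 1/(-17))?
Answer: -128/51 ≈ -2.5098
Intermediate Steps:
t = 2 (t = 6 - 4 = 2)
R(U(-5/(-5) - 3/t), 8)*(-15 + 1/(-17)) = (-15 + 1/(-17))/(5 + 1) = (-15 - 1/17)/6 = (1/6)*(-256/17) = -128/51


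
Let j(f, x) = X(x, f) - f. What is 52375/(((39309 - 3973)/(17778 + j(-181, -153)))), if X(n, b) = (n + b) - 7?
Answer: 461371375/17668 ≈ 26113.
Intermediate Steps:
X(n, b) = -7 + b + n (X(n, b) = (b + n) - 7 = -7 + b + n)
j(f, x) = -7 + x (j(f, x) = (-7 + f + x) - f = -7 + x)
52375/(((39309 - 3973)/(17778 + j(-181, -153)))) = 52375/(((39309 - 3973)/(17778 + (-7 - 153)))) = 52375/((35336/(17778 - 160))) = 52375/((35336/17618)) = 52375/((35336*(1/17618))) = 52375/(17668/8809) = 52375*(8809/17668) = 461371375/17668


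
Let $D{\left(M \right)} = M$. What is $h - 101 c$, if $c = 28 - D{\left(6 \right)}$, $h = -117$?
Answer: $-2339$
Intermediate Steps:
$c = 22$ ($c = 28 - 6 = 22$)
$h - 101 c = -117 - 2222 = -2339$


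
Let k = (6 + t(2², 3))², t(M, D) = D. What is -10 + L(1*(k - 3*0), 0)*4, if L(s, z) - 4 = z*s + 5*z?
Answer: 6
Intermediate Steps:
k = 81 (k = (6 + 3)² = 9² = 81)
L(s, z) = 4 + 5*z + s*z (L(s, z) = 4 + (z*s + 5*z) = 4 + (s*z + 5*z) = 4 + (5*z + s*z) = 4 + 5*z + s*z)
-10 + L(1*(k - 3*0), 0)*4 = -10 + (4 + 5*0 + (1*(81 - 3*0))*0)*4 = -10 + (4 + 0 + (1*(81 + 0))*0)*4 = -10 + (4 + 0 + (1*81)*0)*4 = -10 + (4 + 0 + 81*0)*4 = -10 + (4 + 0 + 0)*4 = -10 + 4*4 = -10 + 16 = 6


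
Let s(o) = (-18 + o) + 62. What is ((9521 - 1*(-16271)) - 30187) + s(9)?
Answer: -4342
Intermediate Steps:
s(o) = 44 + o
((9521 - 1*(-16271)) - 30187) + s(9) = ((9521 - 1*(-16271)) - 30187) + (44 + 9) = ((9521 + 16271) - 30187) + 53 = (25792 - 30187) + 53 = -4395 + 53 = -4342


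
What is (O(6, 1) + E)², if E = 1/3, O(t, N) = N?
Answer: 16/9 ≈ 1.7778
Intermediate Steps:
E = ⅓ ≈ 0.33333
(O(6, 1) + E)² = (1 + ⅓)² = (4/3)² = 16/9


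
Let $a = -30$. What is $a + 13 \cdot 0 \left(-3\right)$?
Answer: $-30$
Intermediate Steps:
$a + 13 \cdot 0 \left(-3\right) = -30 + 13 \cdot 0 \left(-3\right) = -30 + 13 \cdot 0 = -30 + 0 = -30$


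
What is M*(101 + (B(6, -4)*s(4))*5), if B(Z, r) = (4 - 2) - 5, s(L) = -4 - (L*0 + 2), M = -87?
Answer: -16617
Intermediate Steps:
s(L) = -6 (s(L) = -4 - (0 + 2) = -4 - 1*2 = -4 - 2 = -6)
B(Z, r) = -3 (B(Z, r) = 2 - 5 = -3)
M*(101 + (B(6, -4)*s(4))*5) = -87*(101 - 3*(-6)*5) = -87*(101 + 18*5) = -87*(101 + 90) = -87*191 = -16617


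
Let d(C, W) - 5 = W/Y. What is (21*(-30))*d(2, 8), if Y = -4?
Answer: -1890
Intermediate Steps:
d(C, W) = 5 - W/4 (d(C, W) = 5 + W/(-4) = 5 + W*(-¼) = 5 - W/4)
(21*(-30))*d(2, 8) = (21*(-30))*(5 - ¼*8) = -630*(5 - 2) = -630*3 = -1890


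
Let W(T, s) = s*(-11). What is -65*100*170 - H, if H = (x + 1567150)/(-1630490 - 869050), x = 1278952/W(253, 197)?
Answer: -997538769860817/902750530 ≈ -1.1050e+6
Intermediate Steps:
W(T, s) = -11*s
x = -1278952/2167 (x = 1278952/((-11*197)) = 1278952/(-2167) = 1278952*(-1/2167) = -1278952/2167 ≈ -590.19)
H = -565789183/902750530 (H = (-1278952/2167 + 1567150)/(-1630490 - 869050) = (3394735098/2167)/(-2499540) = (3394735098/2167)*(-1/2499540) = -565789183/902750530 ≈ -0.62674)
-65*100*170 - H = -65*100*170 - 1*(-565789183/902750530) = -6500*170 + 565789183/902750530 = -1105000 + 565789183/902750530 = -997538769860817/902750530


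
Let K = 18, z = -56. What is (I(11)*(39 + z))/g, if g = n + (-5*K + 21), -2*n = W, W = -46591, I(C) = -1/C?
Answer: 34/510983 ≈ 6.6538e-5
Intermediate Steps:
n = 46591/2 (n = -½*(-46591) = 46591/2 ≈ 23296.)
g = 46453/2 (g = 46591/2 + (-5*18 + 21) = 46591/2 + (-90 + 21) = 46591/2 - 69 = 46453/2 ≈ 23227.)
(I(11)*(39 + z))/g = ((-1/11)*(39 - 56))/(46453/2) = (-1*1/11*(-17))*(2/46453) = -1/11*(-17)*(2/46453) = (17/11)*(2/46453) = 34/510983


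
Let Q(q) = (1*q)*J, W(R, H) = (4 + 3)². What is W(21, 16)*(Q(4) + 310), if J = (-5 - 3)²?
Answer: 27734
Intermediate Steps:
J = 64 (J = (-8)² = 64)
W(R, H) = 49 (W(R, H) = 7² = 49)
Q(q) = 64*q (Q(q) = (1*q)*64 = q*64 = 64*q)
W(21, 16)*(Q(4) + 310) = 49*(64*4 + 310) = 49*(256 + 310) = 49*566 = 27734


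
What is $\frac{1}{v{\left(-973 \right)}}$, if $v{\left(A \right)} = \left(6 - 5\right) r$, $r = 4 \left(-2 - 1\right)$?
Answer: $- \frac{1}{12} \approx -0.083333$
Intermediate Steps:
$r = -12$ ($r = 4 \left(-3\right) = -12$)
$v{\left(A \right)} = -12$ ($v{\left(A \right)} = \left(6 - 5\right) \left(-12\right) = 1 \left(-12\right) = -12$)
$\frac{1}{v{\left(-973 \right)}} = \frac{1}{-12} = - \frac{1}{12}$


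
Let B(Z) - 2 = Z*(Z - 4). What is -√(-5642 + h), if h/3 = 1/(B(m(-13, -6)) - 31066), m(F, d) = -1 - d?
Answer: -I*√604735574331/10353 ≈ -75.113*I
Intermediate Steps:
B(Z) = 2 + Z*(-4 + Z) (B(Z) = 2 + Z*(Z - 4) = 2 + Z*(-4 + Z))
h = -1/10353 (h = 3/((2 + (-1 - 1*(-6))² - 4*(-1 - 1*(-6))) - 31066) = 3/((2 + (-1 + 6)² - 4*(-1 + 6)) - 31066) = 3/((2 + 5² - 4*5) - 31066) = 3/((2 + 25 - 20) - 31066) = 3/(7 - 31066) = 3/(-31059) = 3*(-1/31059) = -1/10353 ≈ -9.6590e-5)
-√(-5642 + h) = -√(-5642 - 1/10353) = -√(-58411627/10353) = -I*√604735574331/10353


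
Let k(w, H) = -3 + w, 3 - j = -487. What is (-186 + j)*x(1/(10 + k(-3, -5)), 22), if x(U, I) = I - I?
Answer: 0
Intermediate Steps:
j = 490 (j = 3 - 1*(-487) = 3 + 487 = 490)
x(U, I) = 0
(-186 + j)*x(1/(10 + k(-3, -5)), 22) = (-186 + 490)*0 = 304*0 = 0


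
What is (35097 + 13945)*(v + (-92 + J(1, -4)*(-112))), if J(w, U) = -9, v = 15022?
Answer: 781631396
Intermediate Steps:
(35097 + 13945)*(v + (-92 + J(1, -4)*(-112))) = (35097 + 13945)*(15022 + (-92 - 9*(-112))) = 49042*(15022 + (-92 + 1008)) = 49042*(15022 + 916) = 49042*15938 = 781631396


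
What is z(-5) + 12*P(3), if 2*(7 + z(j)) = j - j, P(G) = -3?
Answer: -43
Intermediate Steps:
z(j) = -7 (z(j) = -7 + (j - j)/2 = -7 + (½)*0 = -7 + 0 = -7)
z(-5) + 12*P(3) = -7 + 12*(-3) = -7 - 36 = -43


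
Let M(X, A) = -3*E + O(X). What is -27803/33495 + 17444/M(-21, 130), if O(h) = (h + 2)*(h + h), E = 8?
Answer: 93794543/4320855 ≈ 21.707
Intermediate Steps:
O(h) = 2*h*(2 + h) (O(h) = (2 + h)*(2*h) = 2*h*(2 + h))
M(X, A) = -24 + 2*X*(2 + X) (M(X, A) = -3*8 + 2*X*(2 + X) = -24 + 2*X*(2 + X))
-27803/33495 + 17444/M(-21, 130) = -27803/33495 + 17444/(-24 + 2*(-21)*(2 - 21)) = -27803*1/33495 + 17444/(-24 + 2*(-21)*(-19)) = -27803/33495 + 17444/(-24 + 798) = -27803/33495 + 17444/774 = -27803/33495 + 17444*(1/774) = -27803/33495 + 8722/387 = 93794543/4320855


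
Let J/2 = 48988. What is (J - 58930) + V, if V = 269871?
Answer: 308917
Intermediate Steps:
J = 97976 (J = 2*48988 = 97976)
(J - 58930) + V = (97976 - 58930) + 269871 = 39046 + 269871 = 308917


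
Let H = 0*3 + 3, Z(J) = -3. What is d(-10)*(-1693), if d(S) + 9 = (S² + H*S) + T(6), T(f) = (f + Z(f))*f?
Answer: -133747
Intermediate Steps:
H = 3 (H = 0 + 3 = 3)
T(f) = f*(-3 + f) (T(f) = (f - 3)*f = (-3 + f)*f = f*(-3 + f))
d(S) = 9 + S² + 3*S (d(S) = -9 + ((S² + 3*S) + 6*(-3 + 6)) = -9 + ((S² + 3*S) + 6*3) = -9 + ((S² + 3*S) + 18) = -9 + (18 + S² + 3*S) = 9 + S² + 3*S)
d(-10)*(-1693) = (9 + (-10)² + 3*(-10))*(-1693) = (9 + 100 - 30)*(-1693) = 79*(-1693) = -133747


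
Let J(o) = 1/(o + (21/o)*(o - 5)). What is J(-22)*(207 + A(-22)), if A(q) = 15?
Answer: 4884/83 ≈ 58.843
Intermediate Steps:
J(o) = 1/(o + 21*(-5 + o)/o) (J(o) = 1/(o + (21/o)*(-5 + o)) = 1/(o + 21*(-5 + o)/o))
J(-22)*(207 + A(-22)) = (-22/(-105 + (-22)² + 21*(-22)))*(207 + 15) = -22/(-105 + 484 - 462)*222 = -22/(-83)*222 = -22*(-1/83)*222 = (22/83)*222 = 4884/83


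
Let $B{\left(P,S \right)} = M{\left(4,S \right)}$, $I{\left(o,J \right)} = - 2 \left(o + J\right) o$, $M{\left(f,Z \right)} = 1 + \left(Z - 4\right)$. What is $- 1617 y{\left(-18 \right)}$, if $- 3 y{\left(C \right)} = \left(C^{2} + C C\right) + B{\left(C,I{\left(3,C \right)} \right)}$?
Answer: $396165$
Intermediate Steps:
$M{\left(f,Z \right)} = -3 + Z$ ($M{\left(f,Z \right)} = 1 + \left(Z - 4\right) = 1 + \left(-4 + Z\right) = -3 + Z$)
$I{\left(o,J \right)} = o \left(- 2 J - 2 o\right)$ ($I{\left(o,J \right)} = - 2 \left(J + o\right) o = \left(- 2 J - 2 o\right) o = o \left(- 2 J - 2 o\right)$)
$B{\left(P,S \right)} = -3 + S$
$y{\left(C \right)} = 7 + 2 C - \frac{2 C^{2}}{3}$ ($y{\left(C \right)} = - \frac{\left(C^{2} + C C\right) - \left(3 + 6 \left(C + 3\right)\right)}{3} = - \frac{\left(C^{2} + C^{2}\right) - \left(3 + 6 \left(3 + C\right)\right)}{3} = - \frac{2 C^{2} - \left(21 + 6 C\right)}{3} = - \frac{-21 - 6 C + 2 C^{2}}{3} = 7 + 2 C - \frac{2 C^{2}}{3}$)
$- 1617 y{\left(-18 \right)} = - 1617 \left(7 + 2 \left(-18\right) - \frac{2 \left(-18\right)^{2}}{3}\right) = - 1617 \left(7 - 36 - 216\right) = \left(-1617\right) \left(-245\right) = 396165$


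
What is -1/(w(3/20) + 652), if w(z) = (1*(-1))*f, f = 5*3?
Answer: -1/637 ≈ -0.0015699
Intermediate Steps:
f = 15
w(z) = -15 (w(z) = (1*(-1))*15 = -1*15 = -15)
-1/(w(3/20) + 652) = -1/(-15 + 652) = -1/637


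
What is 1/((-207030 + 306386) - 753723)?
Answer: -1/654367 ≈ -1.5282e-6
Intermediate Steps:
1/((-207030 + 306386) - 753723) = 1/(99356 - 753723) = 1/(-654367) = -1/654367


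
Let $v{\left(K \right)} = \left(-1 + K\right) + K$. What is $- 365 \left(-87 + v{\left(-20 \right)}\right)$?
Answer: $46720$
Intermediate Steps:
$v{\left(K \right)} = -1 + 2 K$
$- 365 \left(-87 + v{\left(-20 \right)}\right) = - 365 \left(-87 + \left(-1 + 2 \left(-20\right)\right)\right) = - 365 \left(-87 - 41\right) = \left(-365\right) \left(-128\right) = 46720$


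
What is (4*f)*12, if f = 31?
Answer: 1488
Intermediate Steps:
(4*f)*12 = (4*31)*12 = 124*12 = 1488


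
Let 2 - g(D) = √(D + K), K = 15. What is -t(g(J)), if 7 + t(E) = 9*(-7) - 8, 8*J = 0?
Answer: 78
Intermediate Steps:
J = 0 (J = (⅛)*0 = 0)
g(D) = 2 - √(15 + D) (g(D) = 2 - √(D + 15) = 2 - √(15 + D))
t(E) = -78 (t(E) = -7 + (9*(-7) - 8) = -7 + (-63 - 8) = -7 - 71 = -78)
-t(g(J)) = -1*(-78) = 78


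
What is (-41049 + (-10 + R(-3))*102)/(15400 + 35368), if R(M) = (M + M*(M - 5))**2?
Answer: 2913/50768 ≈ 0.057379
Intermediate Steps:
R(M) = (M + M*(-5 + M))**2
(-41049 + (-10 + R(-3))*102)/(15400 + 35368) = (-41049 + (-10 + (-3)**2*(-4 - 3)**2)*102)/(15400 + 35368) = (-41049 + (-10 + 9*(-7)**2)*102)/50768 = (-41049 + (-10 + 9*49)*102)*(1/50768) = (-41049 + (-10 + 441)*102)*(1/50768) = (-41049 + 431*102)*(1/50768) = (-41049 + 43962)*(1/50768) = 2913*(1/50768) = 2913/50768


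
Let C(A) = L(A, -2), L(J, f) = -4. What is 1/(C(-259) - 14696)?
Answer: -1/14700 ≈ -6.8027e-5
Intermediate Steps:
C(A) = -4
1/(C(-259) - 14696) = 1/(-4 - 14696) = 1/(-14700) = -1/14700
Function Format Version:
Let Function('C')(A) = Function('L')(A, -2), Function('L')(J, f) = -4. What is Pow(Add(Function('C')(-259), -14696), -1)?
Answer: Rational(-1, 14700) ≈ -6.8027e-5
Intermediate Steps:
Function('C')(A) = -4
Pow(Add(Function('C')(-259), -14696), -1) = Pow(Add(-4, -14696), -1) = Pow(-14700, -1) = Rational(-1, 14700)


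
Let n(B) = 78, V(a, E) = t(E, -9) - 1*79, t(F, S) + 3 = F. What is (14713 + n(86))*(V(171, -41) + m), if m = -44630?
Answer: -661941623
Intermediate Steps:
t(F, S) = -3 + F
V(a, E) = -82 + E (V(a, E) = (-3 + E) - 1*79 = (-3 + E) - 79 = -82 + E)
(14713 + n(86))*(V(171, -41) + m) = (14713 + 78)*((-82 - 41) - 44630) = 14791*(-123 - 44630) = 14791*(-44753) = -661941623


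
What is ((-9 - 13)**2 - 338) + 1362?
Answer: 1508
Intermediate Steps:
((-9 - 13)**2 - 338) + 1362 = ((-22)**2 - 338) + 1362 = (484 - 338) + 1362 = 146 + 1362 = 1508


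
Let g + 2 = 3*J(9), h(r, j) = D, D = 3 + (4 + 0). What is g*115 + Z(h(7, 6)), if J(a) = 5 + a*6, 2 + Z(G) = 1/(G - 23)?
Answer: 321967/16 ≈ 20123.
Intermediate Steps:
D = 7 (D = 3 + 4 = 7)
h(r, j) = 7
Z(G) = -2 + 1/(-23 + G) (Z(G) = -2 + 1/(G - 23) = -2 + 1/(-23 + G))
J(a) = 5 + 6*a
g = 175 (g = -2 + 3*(5 + 6*9) = -2 + 3*(5 + 54) = -2 + 3*59 = -2 + 177 = 175)
g*115 + Z(h(7, 6)) = 175*115 + (47 - 2*7)/(-23 + 7) = 20125 + (47 - 14)/(-16) = 20125 - 1/16*33 = 20125 - 33/16 = 321967/16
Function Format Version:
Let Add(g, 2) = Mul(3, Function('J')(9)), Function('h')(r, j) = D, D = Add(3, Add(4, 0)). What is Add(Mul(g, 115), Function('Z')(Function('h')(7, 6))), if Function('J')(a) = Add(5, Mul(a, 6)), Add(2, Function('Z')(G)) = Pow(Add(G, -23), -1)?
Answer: Rational(321967, 16) ≈ 20123.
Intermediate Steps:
D = 7 (D = Add(3, 4) = 7)
Function('h')(r, j) = 7
Function('Z')(G) = Add(-2, Pow(Add(-23, G), -1)) (Function('Z')(G) = Add(-2, Pow(Add(G, -23), -1)) = Add(-2, Pow(Add(-23, G), -1)))
Function('J')(a) = Add(5, Mul(6, a))
g = 175 (g = Add(-2, Mul(3, Add(5, Mul(6, 9)))) = Add(-2, Mul(3, Add(5, 54))) = Add(-2, Mul(3, 59)) = Add(-2, 177) = 175)
Add(Mul(g, 115), Function('Z')(Function('h')(7, 6))) = Add(Mul(175, 115), Mul(Pow(Add(-23, 7), -1), Add(47, Mul(-2, 7)))) = Add(20125, Mul(Pow(-16, -1), Add(47, -14))) = Add(20125, Mul(Rational(-1, 16), 33)) = Add(20125, Rational(-33, 16)) = Rational(321967, 16)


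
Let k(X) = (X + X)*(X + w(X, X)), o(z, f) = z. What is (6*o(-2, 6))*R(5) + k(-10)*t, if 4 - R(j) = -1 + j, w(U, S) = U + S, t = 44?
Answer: 26400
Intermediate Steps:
w(U, S) = S + U
k(X) = 6*X² (k(X) = (X + X)*(X + (X + X)) = (2*X)*(X + 2*X) = (2*X)*(3*X) = 6*X²)
R(j) = 5 - j (R(j) = 4 - (-1 + j) = 4 + (1 - j) = 5 - j)
(6*o(-2, 6))*R(5) + k(-10)*t = (6*(-2))*(5 - 1*5) + (6*(-10)²)*44 = -12*(5 - 5) + (6*100)*44 = -12*0 + 600*44 = 0 + 26400 = 26400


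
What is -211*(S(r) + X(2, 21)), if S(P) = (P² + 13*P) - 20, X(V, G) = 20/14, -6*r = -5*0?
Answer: 27430/7 ≈ 3918.6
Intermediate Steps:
r = 0 (r = -(-5)*0/6 = -⅙*0 = 0)
X(V, G) = 10/7 (X(V, G) = 20*(1/14) = 10/7)
S(P) = -20 + P² + 13*P
-211*(S(r) + X(2, 21)) = -211*((-20 + 0² + 13*0) + 10/7) = -211*((-20 + 0 + 0) + 10/7) = -211*(-20 + 10/7) = -211*(-130/7) = 27430/7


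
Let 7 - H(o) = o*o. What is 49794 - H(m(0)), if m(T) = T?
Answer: 49787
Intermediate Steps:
H(o) = 7 - o² (H(o) = 7 - o*o = 7 - o²)
49794 - H(m(0)) = 49794 - (7 - 1*0²) = 49794 - (7 - 1*0) = 49794 - (7 + 0) = 49794 - 1*7 = 49794 - 7 = 49787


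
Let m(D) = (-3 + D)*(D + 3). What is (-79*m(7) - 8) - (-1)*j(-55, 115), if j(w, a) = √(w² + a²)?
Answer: -3168 + 25*√26 ≈ -3040.5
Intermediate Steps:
m(D) = (-3 + D)*(3 + D)
j(w, a) = √(a² + w²)
(-79*m(7) - 8) - (-1)*j(-55, 115) = (-79*(-9 + 7²) - 8) - (-1)*√(115² + (-55)²) = (-79*(-9 + 49) - 8) - (-1)*√(13225 + 3025) = (-79*40 - 8) - (-1)*√16250 = (-3160 - 8) - (-1)*25*√26 = -3168 - (-25)*√26 = -3168 + 25*√26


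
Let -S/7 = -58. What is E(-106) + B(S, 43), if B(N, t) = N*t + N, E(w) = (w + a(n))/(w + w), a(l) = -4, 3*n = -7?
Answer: 1893639/106 ≈ 17865.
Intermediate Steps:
n = -7/3 (n = (1/3)*(-7) = -7/3 ≈ -2.3333)
S = 406 (S = -7*(-58) = 406)
E(w) = (-4 + w)/(2*w) (E(w) = (w - 4)/(w + w) = (-4 + w)/((2*w)) = (-4 + w)*(1/(2*w)) = (-4 + w)/(2*w))
B(N, t) = N + N*t
E(-106) + B(S, 43) = (1/2)*(-4 - 106)/(-106) + 406*(1 + 43) = (1/2)*(-1/106)*(-110) + 406*44 = 55/106 + 17864 = 1893639/106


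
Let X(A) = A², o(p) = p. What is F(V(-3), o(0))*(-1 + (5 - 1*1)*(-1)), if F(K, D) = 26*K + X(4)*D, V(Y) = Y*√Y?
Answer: 390*I*√3 ≈ 675.5*I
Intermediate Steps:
V(Y) = Y^(3/2)
F(K, D) = 16*D + 26*K (F(K, D) = 26*K + 4²*D = 26*K + 16*D = 16*D + 26*K)
F(V(-3), o(0))*(-1 + (5 - 1*1)*(-1)) = (16*0 + 26*(-3)^(3/2))*(-1 + (5 - 1*1)*(-1)) = (0 + 26*(-3*I*√3))*(-1 + (5 - 1)*(-1)) = (0 - 78*I*√3)*(-1 + 4*(-1)) = (-78*I*√3)*(-1 - 4) = -78*I*√3*(-5) = 390*I*√3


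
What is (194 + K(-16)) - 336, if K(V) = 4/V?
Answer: -569/4 ≈ -142.25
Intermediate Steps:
(194 + K(-16)) - 336 = (194 + 4/(-16)) - 336 = (194 + 4*(-1/16)) - 336 = (194 - 1/4) - 336 = 775/4 - 336 = -569/4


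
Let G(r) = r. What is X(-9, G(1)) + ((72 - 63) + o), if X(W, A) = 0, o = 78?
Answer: 87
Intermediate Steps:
X(-9, G(1)) + ((72 - 63) + o) = 0 + ((72 - 63) + 78) = 0 + (9 + 78) = 0 + 87 = 87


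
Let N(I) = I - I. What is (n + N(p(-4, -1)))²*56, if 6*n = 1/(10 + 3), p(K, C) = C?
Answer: 14/1521 ≈ 0.0092045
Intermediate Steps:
N(I) = 0
n = 1/78 (n = 1/(6*(10 + 3)) = (⅙)/13 = (⅙)*(1/13) = 1/78 ≈ 0.012821)
(n + N(p(-4, -1)))²*56 = (1/78 + 0)²*56 = (1/78)²*56 = (1/6084)*56 = 14/1521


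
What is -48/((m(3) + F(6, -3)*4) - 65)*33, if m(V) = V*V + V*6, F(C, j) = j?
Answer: 792/25 ≈ 31.680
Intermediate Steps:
m(V) = V² + 6*V
-48/((m(3) + F(6, -3)*4) - 65)*33 = -48/((3*(6 + 3) - 3*4) - 65)*33 = -48/((3*9 - 12) - 65)*33 = -48/((27 - 12) - 65)*33 = -48/(15 - 65)*33 = -48/(-50)*33 = -48*(-1/50)*33 = (24/25)*33 = 792/25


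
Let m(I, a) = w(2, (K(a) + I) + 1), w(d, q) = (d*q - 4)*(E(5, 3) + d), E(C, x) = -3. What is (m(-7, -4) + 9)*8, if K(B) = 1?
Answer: 184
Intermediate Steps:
w(d, q) = (-4 + d*q)*(-3 + d) (w(d, q) = (d*q - 4)*(-3 + d) = (-4 + d*q)*(-3 + d))
m(I, a) = -2*I (m(I, a) = 12 - 4*2 + ((1 + I) + 1)*2² - 3*2*((1 + I) + 1) = 12 - 8 + (2 + I)*4 - 3*2*(2 + I) = 12 - 8 + (8 + 4*I) + (-12 - 6*I) = -2*I)
(m(-7, -4) + 9)*8 = (-2*(-7) + 9)*8 = (14 + 9)*8 = 23*8 = 184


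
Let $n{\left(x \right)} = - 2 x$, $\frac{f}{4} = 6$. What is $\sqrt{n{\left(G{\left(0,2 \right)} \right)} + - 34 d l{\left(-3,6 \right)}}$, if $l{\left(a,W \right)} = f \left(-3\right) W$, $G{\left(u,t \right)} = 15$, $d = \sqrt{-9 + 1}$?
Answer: $\sqrt{-30 + 29376 i \sqrt{2}} \approx 144.07 + 144.18 i$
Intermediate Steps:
$d = 2 i \sqrt{2}$ ($d = \sqrt{-8} = 2 i \sqrt{2} \approx 2.8284 i$)
$f = 24$ ($f = 4 \cdot 6 = 24$)
$l{\left(a,W \right)} = - 72 W$ ($l{\left(a,W \right)} = 24 \left(-3\right) W = - 72 W$)
$\sqrt{n{\left(G{\left(0,2 \right)} \right)} + - 34 d l{\left(-3,6 \right)}} = \sqrt{\left(-2\right) 15 + - 34 \cdot 2 i \sqrt{2} \left(\left(-72\right) 6\right)} = \sqrt{-30 + - 68 i \sqrt{2} \left(-432\right)} = \sqrt{-30 + 29376 i \sqrt{2}}$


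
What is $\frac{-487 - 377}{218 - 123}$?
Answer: $- \frac{864}{95} \approx -9.0947$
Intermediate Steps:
$\frac{-487 - 377}{218 - 123} = - \frac{864}{95}$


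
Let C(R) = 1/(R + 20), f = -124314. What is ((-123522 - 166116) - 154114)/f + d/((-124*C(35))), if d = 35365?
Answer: -120872514151/7707468 ≈ -15683.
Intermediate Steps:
C(R) = 1/(20 + R)
((-123522 - 166116) - 154114)/f + d/((-124*C(35))) = ((-123522 - 166116) - 154114)/(-124314) + 35365/((-124/(20 + 35))) = (-289638 - 154114)*(-1/124314) + 35365/((-124/55)) = -443752*(-1/124314) + 35365/((-124*1/55)) = 221876/62157 + 35365/(-124/55) = 221876/62157 + 35365*(-55/124) = 221876/62157 - 1945075/124 = -120872514151/7707468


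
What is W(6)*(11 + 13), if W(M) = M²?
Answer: 864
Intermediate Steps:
W(6)*(11 + 13) = 6²*(11 + 13) = 36*24 = 864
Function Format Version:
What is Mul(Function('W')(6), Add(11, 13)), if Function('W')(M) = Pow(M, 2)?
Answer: 864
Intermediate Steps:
Mul(Function('W')(6), Add(11, 13)) = Mul(Pow(6, 2), Add(11, 13)) = Mul(36, 24) = 864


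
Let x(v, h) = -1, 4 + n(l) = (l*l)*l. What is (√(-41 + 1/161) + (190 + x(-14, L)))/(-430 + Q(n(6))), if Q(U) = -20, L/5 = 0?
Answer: -21/50 - I*√10626/7245 ≈ -0.42 - 0.014228*I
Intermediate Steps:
L = 0 (L = 5*0 = 0)
n(l) = -4 + l³ (n(l) = -4 + (l*l)*l = -4 + l²*l = -4 + l³)
(√(-41 + 1/161) + (190 + x(-14, L)))/(-430 + Q(n(6))) = (√(-41 + 1/161) + (190 - 1))/(-430 - 20) = (√(-41 + 1/161) + 189)/(-450) = (√(-6600/161) + 189)*(-1/450) = (10*I*√10626/161 + 189)*(-1/450) = (189 + 10*I*√10626/161)*(-1/450) = -21/50 - I*√10626/7245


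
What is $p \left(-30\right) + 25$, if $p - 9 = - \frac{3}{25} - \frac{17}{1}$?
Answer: $\frac{1343}{5} \approx 268.6$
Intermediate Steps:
$p = - \frac{203}{25}$ ($p = 9 - \left(17 + \frac{3}{25}\right) = 9 - \frac{428}{25} = - \frac{203}{25} \approx -8.12$)
$p \left(-30\right) + 25 = \left(- \frac{203}{25}\right) \left(-30\right) + 25 = \frac{1218}{5} + 25 = \frac{1343}{5}$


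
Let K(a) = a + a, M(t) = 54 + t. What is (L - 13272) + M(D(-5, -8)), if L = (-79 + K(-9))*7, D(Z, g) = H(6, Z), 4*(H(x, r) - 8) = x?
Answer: -27775/2 ≈ -13888.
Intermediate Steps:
H(x, r) = 8 + x/4
D(Z, g) = 19/2 (D(Z, g) = 8 + (¼)*6 = 8 + 3/2 = 19/2)
K(a) = 2*a
L = -679 (L = (-79 + 2*(-9))*7 = (-79 - 18)*7 = -97*7 = -679)
(L - 13272) + M(D(-5, -8)) = (-679 - 13272) + (54 + 19/2) = -13951 + 127/2 = -27775/2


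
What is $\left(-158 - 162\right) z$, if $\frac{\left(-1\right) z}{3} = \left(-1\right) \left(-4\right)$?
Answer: $3840$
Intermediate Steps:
$z = -12$ ($z = - 3 \left(\left(-1\right) \left(-4\right)\right) = \left(-3\right) 4 = -12$)
$\left(-158 - 162\right) z = \left(-158 - 162\right) \left(-12\right) = \left(-320\right) \left(-12\right) = 3840$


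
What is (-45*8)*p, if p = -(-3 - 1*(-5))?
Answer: 720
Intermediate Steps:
p = -2 (p = -(-3 + 5) = -1*2 = -2)
(-45*8)*p = -45*8*(-2) = -15*24*(-2) = -360*(-2) = 720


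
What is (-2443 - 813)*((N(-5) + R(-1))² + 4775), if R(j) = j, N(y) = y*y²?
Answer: -67239656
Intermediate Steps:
N(y) = y³
(-2443 - 813)*((N(-5) + R(-1))² + 4775) = (-2443 - 813)*(((-5)³ - 1)² + 4775) = -3256*((-125 - 1)² + 4775) = -3256*((-126)² + 4775) = -3256*(15876 + 4775) = -3256*20651 = -67239656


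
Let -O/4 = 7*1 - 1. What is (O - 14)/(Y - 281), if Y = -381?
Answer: 19/331 ≈ 0.057402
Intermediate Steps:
O = -24 (O = -4*(7*1 - 1) = -4*(7 - 1) = -4*6 = -24)
(O - 14)/(Y - 281) = (-24 - 14)/(-381 - 281) = -38/(-662) = -38*(-1/662) = 19/331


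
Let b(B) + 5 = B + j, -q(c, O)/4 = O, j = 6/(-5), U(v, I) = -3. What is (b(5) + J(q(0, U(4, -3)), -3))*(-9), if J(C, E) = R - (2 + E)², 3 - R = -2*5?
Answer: -486/5 ≈ -97.200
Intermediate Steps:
j = -6/5 (j = 6*(-⅕) = -6/5 ≈ -1.2000)
q(c, O) = -4*O
R = 13 (R = 3 - (-2)*5 = 3 - 1*(-10) = 3 + 10 = 13)
b(B) = -31/5 + B (b(B) = -5 + (B - 6/5) = -5 + (-6/5 + B) = -31/5 + B)
J(C, E) = 13 - (2 + E)²
(b(5) + J(q(0, U(4, -3)), -3))*(-9) = ((-31/5 + 5) + (13 - (2 - 3)²))*(-9) = (-6/5 + (13 - 1*(-1)²))*(-9) = (-6/5 + (13 - 1*1))*(-9) = (-6/5 + (13 - 1))*(-9) = (-6/5 + 12)*(-9) = (54/5)*(-9) = -486/5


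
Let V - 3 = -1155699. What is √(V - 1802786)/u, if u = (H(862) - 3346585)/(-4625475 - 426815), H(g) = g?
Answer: 5052290*I*√2958482/3345723 ≈ 2597.4*I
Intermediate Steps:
V = -1155696 (V = 3 - 1155699 = -1155696)
u = 3345723/5052290 (u = (862 - 3346585)/(-4625475 - 426815) = -3345723/(-5052290) = -3345723*(-1/5052290) = 3345723/5052290 ≈ 0.66222)
√(V - 1802786)/u = √(-1155696 - 1802786)/(3345723/5052290) = √(-2958482)*(5052290/3345723) = (I*√2958482)*(5052290/3345723) = 5052290*I*√2958482/3345723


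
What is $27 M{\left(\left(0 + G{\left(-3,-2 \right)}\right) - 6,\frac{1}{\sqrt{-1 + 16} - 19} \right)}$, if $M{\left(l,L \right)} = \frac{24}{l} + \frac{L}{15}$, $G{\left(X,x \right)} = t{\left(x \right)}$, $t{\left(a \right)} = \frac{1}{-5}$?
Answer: $- \frac{5610501}{53630} - \frac{9 \sqrt{15}}{1730} \approx -104.64$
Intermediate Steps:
$t{\left(a \right)} = - \frac{1}{5}$
$G{\left(X,x \right)} = - \frac{1}{5}$
$M{\left(l,L \right)} = \frac{24}{l} + \frac{L}{15}$ ($M{\left(l,L \right)} = \frac{24}{l} + L \frac{1}{15} = \frac{24}{l} + \frac{L}{15}$)
$27 M{\left(\left(0 + G{\left(-3,-2 \right)}\right) - 6,\frac{1}{\sqrt{-1 + 16} - 19} \right)} = 27 \left(\frac{24}{\left(0 - \frac{1}{5}\right) - 6} + \frac{1}{15 \left(\sqrt{-1 + 16} - 19\right)}\right) = 27 \left(\frac{24}{- \frac{1}{5} - 6} + \frac{1}{15 \left(\sqrt{15} - 19\right)}\right) = 27 \left(\frac{24}{- \frac{31}{5}} + \frac{1}{15 \left(-19 + \sqrt{15}\right)}\right) = 27 \left(24 \left(- \frac{5}{31}\right) + \frac{1}{15 \left(-19 + \sqrt{15}\right)}\right) = 27 \left(- \frac{120}{31} + \frac{1}{15 \left(-19 + \sqrt{15}\right)}\right) = - \frac{3240}{31} + \frac{9}{5 \left(-19 + \sqrt{15}\right)}$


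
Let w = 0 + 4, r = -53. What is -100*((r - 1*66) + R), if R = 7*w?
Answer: 9100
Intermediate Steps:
w = 4
R = 28 (R = 7*4 = 28)
-100*((r - 1*66) + R) = -100*((-53 - 1*66) + 28) = -100*((-53 - 66) + 28) = -100*(-119 + 28) = -100*(-91) = 9100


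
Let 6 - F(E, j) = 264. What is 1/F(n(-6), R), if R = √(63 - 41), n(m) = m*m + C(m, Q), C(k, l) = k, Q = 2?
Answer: -1/258 ≈ -0.0038760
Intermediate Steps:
n(m) = m + m² (n(m) = m*m + m = m² + m = m + m²)
R = √22 ≈ 4.6904
F(E, j) = -258 (F(E, j) = 6 - 1*264 = 6 - 264 = -258)
1/F(n(-6), R) = 1/(-258) = -1/258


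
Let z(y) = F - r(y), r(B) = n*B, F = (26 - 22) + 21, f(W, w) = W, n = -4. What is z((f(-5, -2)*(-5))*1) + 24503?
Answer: 24628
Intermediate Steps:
F = 25 (F = 4 + 21 = 25)
r(B) = -4*B
z(y) = 25 + 4*y (z(y) = 25 - (-4)*y = 25 + 4*y)
z((f(-5, -2)*(-5))*1) + 24503 = (25 + 4*(-5*(-5)*1)) + 24503 = (25 + 4*(25*1)) + 24503 = (25 + 4*25) + 24503 = (25 + 100) + 24503 = 125 + 24503 = 24628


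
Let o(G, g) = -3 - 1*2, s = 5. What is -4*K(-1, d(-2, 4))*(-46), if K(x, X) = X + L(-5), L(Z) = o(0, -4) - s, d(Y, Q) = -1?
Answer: -2024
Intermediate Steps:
o(G, g) = -5 (o(G, g) = -3 - 2 = -5)
L(Z) = -10 (L(Z) = -5 - 1*5 = -5 - 5 = -10)
K(x, X) = -10 + X (K(x, X) = X - 10 = -10 + X)
-4*K(-1, d(-2, 4))*(-46) = -4*(-10 - 1)*(-46) = -4*(-11)*(-46) = 44*(-46) = -2024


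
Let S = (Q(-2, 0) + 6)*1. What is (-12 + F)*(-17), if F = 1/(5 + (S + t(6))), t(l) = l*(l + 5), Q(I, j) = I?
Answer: 15283/75 ≈ 203.77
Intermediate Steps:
S = 4 (S = (-2 + 6)*1 = 4*1 = 4)
t(l) = l*(5 + l)
F = 1/75 (F = 1/(5 + (4 + 6*(5 + 6))) = 1/(5 + (4 + 6*11)) = 1/(5 + (4 + 66)) = 1/(5 + 70) = 1/75 ≈ 0.013333)
(-12 + F)*(-17) = (-12 + 1/75)*(-17) = -899/75*(-17) = 15283/75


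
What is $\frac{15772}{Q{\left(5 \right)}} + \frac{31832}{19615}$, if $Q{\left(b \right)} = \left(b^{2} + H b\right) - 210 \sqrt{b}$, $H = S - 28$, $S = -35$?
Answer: $\frac{94058541}{2675486} - \frac{82803 \sqrt{5}}{3410} \approx -19.141$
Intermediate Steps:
$H = -63$ ($H = -35 - 28 = -63$)
$Q{\left(b \right)} = b^{2} - 210 \sqrt{b} - 63 b$ ($Q{\left(b \right)} = \left(b^{2} - 63 b\right) - 210 \sqrt{b} = b^{2} - 210 \sqrt{b} - 63 b$)
$\frac{15772}{Q{\left(5 \right)}} + \frac{31832}{19615} = \frac{15772}{5^{2} - 210 \sqrt{5} - 315} + \frac{31832}{19615} = \frac{15772}{25 - 210 \sqrt{5} - 315} + 31832 \cdot \frac{1}{19615} = \frac{15772}{-290 - 210 \sqrt{5}} + \frac{31832}{19615} = \frac{31832}{19615} + \frac{15772}{-290 - 210 \sqrt{5}}$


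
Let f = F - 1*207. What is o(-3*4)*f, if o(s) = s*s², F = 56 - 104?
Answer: 440640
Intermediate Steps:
F = -48
o(s) = s³
f = -255 (f = -48 - 1*207 = -48 - 207 = -255)
o(-3*4)*f = (-3*4)³*(-255) = (-12)³*(-255) = -1728*(-255) = 440640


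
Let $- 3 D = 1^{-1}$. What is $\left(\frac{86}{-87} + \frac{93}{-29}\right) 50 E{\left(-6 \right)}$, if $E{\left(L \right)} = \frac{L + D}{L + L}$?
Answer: $- \frac{173375}{1566} \approx -110.71$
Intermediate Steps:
$D = - \frac{1}{3}$ ($D = - \frac{1}{3 \cdot 1} = \left(- \frac{1}{3}\right) 1 = - \frac{1}{3} \approx -0.33333$)
$E{\left(L \right)} = \frac{- \frac{1}{3} + L}{2 L}$ ($E{\left(L \right)} = \frac{L - \frac{1}{3}}{L + L} = \frac{- \frac{1}{3} + L}{2 L}$)
$\left(\frac{86}{-87} + \frac{93}{-29}\right) 50 E{\left(-6 \right)} = \left(\frac{86}{-87} + \frac{93}{-29}\right) 50 \frac{-1 + 3 \left(-6\right)}{6 \left(-6\right)} = \left(86 \left(- \frac{1}{87}\right) + 93 \left(- \frac{1}{29}\right)\right) 50 \cdot \frac{1}{6} \left(- \frac{1}{6}\right) \left(-1 - 18\right) = \left(- \frac{86}{87} - \frac{93}{29}\right) 50 \cdot \frac{1}{6} \left(- \frac{1}{6}\right) \left(-19\right) = \left(- \frac{365}{87}\right) 50 \cdot \frac{19}{36} = \left(- \frac{18250}{87}\right) \frac{19}{36} = - \frac{173375}{1566}$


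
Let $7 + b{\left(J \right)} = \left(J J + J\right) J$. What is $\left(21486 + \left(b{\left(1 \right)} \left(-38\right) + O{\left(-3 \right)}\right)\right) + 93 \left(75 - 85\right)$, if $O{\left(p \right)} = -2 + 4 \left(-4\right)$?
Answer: $20728$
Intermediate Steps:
$O{\left(p \right)} = -18$ ($O{\left(p \right)} = -2 - 16 = -18$)
$b{\left(J \right)} = -7 + J \left(J + J^{2}\right)$ ($b{\left(J \right)} = -7 + \left(J J + J\right) J = -7 + \left(J^{2} + J\right) J = -7 + \left(J + J^{2}\right) J = -7 + J \left(J + J^{2}\right)$)
$\left(21486 + \left(b{\left(1 \right)} \left(-38\right) + O{\left(-3 \right)}\right)\right) + 93 \left(75 - 85\right) = \left(21486 - \left(18 - \left(-7 + 1^{2} + 1^{3}\right) \left(-38\right)\right)\right) + 93 \left(75 - 85\right) = \left(21486 - \left(18 - \left(-7 + 1 + 1\right) \left(-38\right)\right)\right) + 93 \left(-10\right) = \left(21486 - -172\right) - 930 = \left(21486 + \left(190 - 18\right)\right) - 930 = \left(21486 + 172\right) - 930 = 21658 - 930 = 20728$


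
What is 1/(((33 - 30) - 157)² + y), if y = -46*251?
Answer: 1/12170 ≈ 8.2169e-5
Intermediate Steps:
y = -11546
1/(((33 - 30) - 157)² + y) = 1/(((33 - 30) - 157)² - 11546) = 1/((3 - 157)² - 11546) = 1/((-154)² - 11546) = 1/(23716 - 11546) = 1/12170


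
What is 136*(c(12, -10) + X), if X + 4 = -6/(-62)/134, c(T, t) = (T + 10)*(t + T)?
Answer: 11299084/2077 ≈ 5440.1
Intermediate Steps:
c(T, t) = (10 + T)*(T + t)
X = -16613/4154 (X = -4 - 6/(-62)/134 = -4 - 6*(-1/62)*(1/134) = -4 + (3/31)*(1/134) = -4 + 3/4154 = -16613/4154 ≈ -3.9993)
136*(c(12, -10) + X) = 136*((12**2 + 10*12 + 10*(-10) + 12*(-10)) - 16613/4154) = 136*((144 + 120 - 100 - 120) - 16613/4154) = 136*(44 - 16613/4154) = 136*(166163/4154) = 11299084/2077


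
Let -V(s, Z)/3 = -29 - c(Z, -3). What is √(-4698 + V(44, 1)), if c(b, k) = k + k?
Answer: I*√4629 ≈ 68.037*I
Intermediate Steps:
c(b, k) = 2*k
V(s, Z) = 69 (V(s, Z) = -3*(-29 - 2*(-3)) = -3*(-29 - 1*(-6)) = -3*(-29 + 6) = -3*(-23) = 69)
√(-4698 + V(44, 1)) = √(-4698 + 69) = √(-4629) = I*√4629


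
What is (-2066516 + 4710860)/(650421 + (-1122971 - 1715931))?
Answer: -2644344/2188481 ≈ -1.2083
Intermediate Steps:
(-2066516 + 4710860)/(650421 + (-1122971 - 1715931)) = 2644344/(650421 - 2838902) = 2644344/(-2188481) = 2644344*(-1/2188481) = -2644344/2188481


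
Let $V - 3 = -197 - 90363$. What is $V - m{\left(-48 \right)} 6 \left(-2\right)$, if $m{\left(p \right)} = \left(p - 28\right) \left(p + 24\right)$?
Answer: $-68669$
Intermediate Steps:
$m{\left(p \right)} = \left(-28 + p\right) \left(24 + p\right)$
$V = -90557$ ($V = 3 - 90560 = -90557$)
$V - m{\left(-48 \right)} 6 \left(-2\right) = -90557 - \left(-672 + \left(-48\right)^{2} - -192\right) 6 \left(-2\right) = -90557 - \left(-672 + 2304 + 192\right) \left(-12\right) = -90557 - 1824 \left(-12\right) = -90557 - -21888 = -90557 + 21888 = -68669$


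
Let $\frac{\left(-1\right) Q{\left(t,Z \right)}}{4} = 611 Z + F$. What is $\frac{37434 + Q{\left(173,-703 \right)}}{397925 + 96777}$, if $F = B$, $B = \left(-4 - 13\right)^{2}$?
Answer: $\frac{877205}{247351} \approx 3.5464$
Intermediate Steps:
$B = 289$ ($B = \left(-17\right)^{2} = 289$)
$F = 289$
$Q{\left(t,Z \right)} = -1156 - 2444 Z$ ($Q{\left(t,Z \right)} = - 4 \left(611 Z + 289\right) = - 4 \left(289 + 611 Z\right) = -1156 - 2444 Z$)
$\frac{37434 + Q{\left(173,-703 \right)}}{397925 + 96777} = \frac{37434 - -1716976}{397925 + 96777} = \frac{37434 + \left(-1156 + 1718132\right)}{494702} = \left(37434 + 1716976\right) \frac{1}{494702} = 1754410 \cdot \frac{1}{494702} = \frac{877205}{247351}$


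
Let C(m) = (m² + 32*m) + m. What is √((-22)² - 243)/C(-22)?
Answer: -√241/242 ≈ -0.064149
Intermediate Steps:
C(m) = m² + 33*m
√((-22)² - 243)/C(-22) = √((-22)² - 243)/((-22*(33 - 22))) = √(484 - 243)/((-22*11)) = √241/(-242) = √241*(-1/242) = -√241/242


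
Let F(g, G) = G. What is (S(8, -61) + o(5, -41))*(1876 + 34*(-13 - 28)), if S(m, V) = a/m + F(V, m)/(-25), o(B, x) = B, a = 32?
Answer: 104594/25 ≈ 4183.8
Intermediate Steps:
S(m, V) = 32/m - m/25 (S(m, V) = 32/m + m/(-25) = 32/m + m*(-1/25) = 32/m - m/25)
(S(8, -61) + o(5, -41))*(1876 + 34*(-13 - 28)) = ((32/8 - 1/25*8) + 5)*(1876 + 34*(-13 - 28)) = ((32*(1/8) - 8/25) + 5)*(1876 + 34*(-41)) = ((4 - 8/25) + 5)*(1876 - 1394) = (92/25 + 5)*482 = (217/25)*482 = 104594/25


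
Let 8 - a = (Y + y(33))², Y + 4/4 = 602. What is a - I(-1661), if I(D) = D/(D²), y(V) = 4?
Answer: -607954236/1661 ≈ -3.6602e+5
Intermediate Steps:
Y = 601 (Y = -1 + 602 = 601)
a = -366017 (a = 8 - (601 + 4)² = 8 - 1*605² = 8 - 1*366025 = 8 - 366025 = -366017)
I(D) = 1/D (I(D) = D/D² = 1/D)
a - I(-1661) = -366017 - 1/(-1661) = -366017 - 1*(-1/1661) = -366017 + 1/1661 = -607954236/1661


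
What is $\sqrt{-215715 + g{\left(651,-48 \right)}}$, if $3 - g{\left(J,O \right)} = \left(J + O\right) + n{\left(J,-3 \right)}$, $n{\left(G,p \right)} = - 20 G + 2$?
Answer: $i \sqrt{203297} \approx 450.88 i$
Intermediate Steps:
$n{\left(G,p \right)} = 2 - 20 G$
$g{\left(J,O \right)} = 1 - O + 19 J$ ($g{\left(J,O \right)} = 3 - \left(\left(J + O\right) - \left(-2 + 20 J\right)\right) = 3 - \left(2 + O - 19 J\right) = 1 - O + 19 J$)
$\sqrt{-215715 + g{\left(651,-48 \right)}} = \sqrt{-215715 + \left(1 - -48 + 19 \cdot 651\right)} = \sqrt{-215715 + \left(1 + 48 + 12369\right)} = \sqrt{-215715 + 12418} = \sqrt{-203297} = i \sqrt{203297}$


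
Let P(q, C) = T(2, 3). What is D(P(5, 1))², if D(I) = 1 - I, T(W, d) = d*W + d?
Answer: 64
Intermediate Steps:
T(W, d) = d + W*d (T(W, d) = W*d + d = d + W*d)
P(q, C) = 9 (P(q, C) = 3*(1 + 2) = 3*3 = 9)
D(P(5, 1))² = (1 - 1*9)² = (1 - 9)² = (-8)² = 64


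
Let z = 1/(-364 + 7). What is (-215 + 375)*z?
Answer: -160/357 ≈ -0.44818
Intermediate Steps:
z = -1/357 (z = 1/(-357) = -1/357 ≈ -0.0028011)
(-215 + 375)*z = (-215 + 375)*(-1/357) = 160*(-1/357) = -160/357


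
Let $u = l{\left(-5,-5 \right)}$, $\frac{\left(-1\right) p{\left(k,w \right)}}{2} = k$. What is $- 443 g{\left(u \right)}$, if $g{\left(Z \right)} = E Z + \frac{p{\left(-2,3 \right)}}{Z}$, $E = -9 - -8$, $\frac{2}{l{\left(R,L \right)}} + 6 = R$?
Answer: $\frac{106320}{11} \approx 9665.5$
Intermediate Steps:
$p{\left(k,w \right)} = - 2 k$
$l{\left(R,L \right)} = \frac{2}{-6 + R}$
$u = - \frac{2}{11}$ ($u = \frac{2}{-6 - 5} = \frac{2}{-11} = 2 \left(- \frac{1}{11}\right) = - \frac{2}{11} \approx -0.18182$)
$E = -1$ ($E = -9 + 8 = -1$)
$g{\left(Z \right)} = - Z + \frac{4}{Z}$ ($g{\left(Z \right)} = - Z + \frac{\left(-2\right) \left(-2\right)}{Z} = - Z + \frac{4}{Z}$)
$- 443 g{\left(u \right)} = - 443 \left(\left(-1\right) \left(- \frac{2}{11}\right) + \frac{4}{- \frac{2}{11}}\right) = - 443 \left(\frac{2}{11} + 4 \left(- \frac{11}{2}\right)\right) = - 443 \left(\frac{2}{11} - 22\right) = \left(-443\right) \left(- \frac{240}{11}\right) = \frac{106320}{11}$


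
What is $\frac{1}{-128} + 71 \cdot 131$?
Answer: $\frac{1190527}{128} \approx 9301.0$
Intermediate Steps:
$\frac{1}{-128} + 71 \cdot 131 = - \frac{1}{128} + 9301 = \frac{1190527}{128}$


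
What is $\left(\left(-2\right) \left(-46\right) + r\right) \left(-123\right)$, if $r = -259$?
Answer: $20541$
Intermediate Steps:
$\left(\left(-2\right) \left(-46\right) + r\right) \left(-123\right) = \left(\left(-2\right) \left(-46\right) - 259\right) \left(-123\right) = \left(92 - 259\right) \left(-123\right) = \left(-167\right) \left(-123\right) = 20541$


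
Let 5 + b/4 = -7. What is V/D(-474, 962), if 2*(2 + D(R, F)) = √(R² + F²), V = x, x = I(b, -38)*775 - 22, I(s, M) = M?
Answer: -9824/47921 - 4912*√287530/47921 ≈ -55.168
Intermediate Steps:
b = -48 (b = -20 + 4*(-7) = -20 - 28 = -48)
x = -29472 (x = -38*775 - 22 = -29450 - 22 = -29472)
V = -29472
D(R, F) = -2 + √(F² + R²)/2 (D(R, F) = -2 + √(R² + F²)/2 = -2 + √(F² + R²)/2)
V/D(-474, 962) = -29472/(-2 + √(962² + (-474)²)/2) = -29472/(-2 + √(925444 + 224676)/2) = -29472/(-2 + √1150120/2) = -29472/(-2 + (2*√287530)/2) = -29472/(-2 + √287530)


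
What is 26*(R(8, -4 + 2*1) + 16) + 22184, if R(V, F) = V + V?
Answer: 23016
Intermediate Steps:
R(V, F) = 2*V
26*(R(8, -4 + 2*1) + 16) + 22184 = 26*(2*8 + 16) + 22184 = 26*(16 + 16) + 22184 = 26*32 + 22184 = 832 + 22184 = 23016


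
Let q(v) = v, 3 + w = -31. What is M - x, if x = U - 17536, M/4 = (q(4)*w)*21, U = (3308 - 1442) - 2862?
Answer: 7108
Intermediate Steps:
w = -34 (w = -3 - 31 = -34)
U = -996 (U = 1866 - 2862 = -996)
M = -11424 (M = 4*((4*(-34))*21) = 4*(-136*21) = 4*(-2856) = -11424)
x = -18532 (x = -996 - 17536 = -18532)
M - x = -11424 - 1*(-18532) = -11424 + 18532 = 7108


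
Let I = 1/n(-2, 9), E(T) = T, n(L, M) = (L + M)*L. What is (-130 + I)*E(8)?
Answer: -7284/7 ≈ -1040.6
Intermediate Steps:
n(L, M) = L*(L + M)
I = -1/14 (I = 1/(-2*(-2 + 9)) = 1/(-2*7) = 1/(-14) = -1/14 ≈ -0.071429)
(-130 + I)*E(8) = (-130 - 1/14)*8 = -1821/14*8 = -7284/7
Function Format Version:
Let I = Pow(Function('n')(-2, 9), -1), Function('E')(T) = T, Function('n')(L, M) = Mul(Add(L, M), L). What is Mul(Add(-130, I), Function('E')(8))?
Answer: Rational(-7284, 7) ≈ -1040.6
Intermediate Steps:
Function('n')(L, M) = Mul(L, Add(L, M))
I = Rational(-1, 14) (I = Pow(Mul(-2, Add(-2, 9)), -1) = Pow(Mul(-2, 7), -1) = Pow(-14, -1) = Rational(-1, 14) ≈ -0.071429)
Mul(Add(-130, I), Function('E')(8)) = Mul(Add(-130, Rational(-1, 14)), 8) = Mul(Rational(-1821, 14), 8) = Rational(-7284, 7)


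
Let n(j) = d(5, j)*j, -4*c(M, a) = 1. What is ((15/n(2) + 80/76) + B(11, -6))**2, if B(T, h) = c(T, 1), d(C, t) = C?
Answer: 30625/5776 ≈ 5.3021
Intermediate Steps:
c(M, a) = -1/4 (c(M, a) = -1/4*1 = -1/4)
B(T, h) = -1/4
n(j) = 5*j
((15/n(2) + 80/76) + B(11, -6))**2 = ((15/((5*2)) + 80/76) - 1/4)**2 = ((15/10 + 80*(1/76)) - 1/4)**2 = ((15*(1/10) + 20/19) - 1/4)**2 = ((3/2 + 20/19) - 1/4)**2 = (97/38 - 1/4)**2 = (175/76)**2 = 30625/5776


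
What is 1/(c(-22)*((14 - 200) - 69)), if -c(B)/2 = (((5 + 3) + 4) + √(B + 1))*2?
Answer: 1/14025 - I*√21/168300 ≈ 7.1301e-5 - 2.7229e-5*I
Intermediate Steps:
c(B) = -48 - 4*√(1 + B) (c(B) = -2*(((5 + 3) + 4) + √(B + 1))*2 = -2*((8 + 4) + √(1 + B))*2 = -2*(12 + √(1 + B))*2 = -2*(24 + 2*√(1 + B)) = -48 - 4*√(1 + B))
1/(c(-22)*((14 - 200) - 69)) = 1/((-48 - 4*√(1 - 22))*((14 - 200) - 69)) = 1/((-48 - 4*I*√21)*(-186 - 69)) = 1/(-48 - 4*I*√21*(-255)) = -1/255/(-48 - 4*I*√21) = -1/(255*(-48 - 4*I*√21))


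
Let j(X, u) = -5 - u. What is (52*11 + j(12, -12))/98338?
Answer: 579/98338 ≈ 0.0058879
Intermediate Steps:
(52*11 + j(12, -12))/98338 = (52*11 + (-5 - 1*(-12)))/98338 = (572 + (-5 + 12))*(1/98338) = (572 + 7)*(1/98338) = 579*(1/98338) = 579/98338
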